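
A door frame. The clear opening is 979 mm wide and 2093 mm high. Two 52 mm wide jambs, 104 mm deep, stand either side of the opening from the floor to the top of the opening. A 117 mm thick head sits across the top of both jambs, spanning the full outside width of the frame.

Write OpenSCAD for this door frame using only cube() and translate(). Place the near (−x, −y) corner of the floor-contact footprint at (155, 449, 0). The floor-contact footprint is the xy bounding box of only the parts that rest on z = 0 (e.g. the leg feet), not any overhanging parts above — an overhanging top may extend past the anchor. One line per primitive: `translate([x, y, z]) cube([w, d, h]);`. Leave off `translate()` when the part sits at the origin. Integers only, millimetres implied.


translate([155, 449, 0]) cube([52, 104, 2093]);
translate([1186, 449, 0]) cube([52, 104, 2093]);
translate([155, 449, 2093]) cube([1083, 104, 117]);


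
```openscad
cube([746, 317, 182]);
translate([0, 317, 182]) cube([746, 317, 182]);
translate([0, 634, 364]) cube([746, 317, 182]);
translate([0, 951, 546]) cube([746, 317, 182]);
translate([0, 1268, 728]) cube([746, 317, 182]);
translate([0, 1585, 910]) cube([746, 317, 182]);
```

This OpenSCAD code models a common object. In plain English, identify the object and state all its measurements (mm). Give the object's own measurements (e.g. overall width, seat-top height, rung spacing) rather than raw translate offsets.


A straight staircase of 6 solid steps. Each step is 746 mm wide (x), 317 mm deep (y, the going) and 182 mm tall (the rise). The first step rests on the floor; each subsequent step sits one going further in +y and one rise higher in +z, directly behind and above the previous step with no overlap.


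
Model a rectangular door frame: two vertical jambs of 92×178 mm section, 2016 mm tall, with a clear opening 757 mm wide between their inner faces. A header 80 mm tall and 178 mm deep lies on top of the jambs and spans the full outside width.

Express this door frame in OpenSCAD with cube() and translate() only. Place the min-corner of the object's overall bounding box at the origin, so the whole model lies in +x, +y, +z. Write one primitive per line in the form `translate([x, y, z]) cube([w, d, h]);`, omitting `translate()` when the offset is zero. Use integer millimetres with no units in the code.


cube([92, 178, 2016]);
translate([849, 0, 0]) cube([92, 178, 2016]);
translate([0, 0, 2016]) cube([941, 178, 80]);


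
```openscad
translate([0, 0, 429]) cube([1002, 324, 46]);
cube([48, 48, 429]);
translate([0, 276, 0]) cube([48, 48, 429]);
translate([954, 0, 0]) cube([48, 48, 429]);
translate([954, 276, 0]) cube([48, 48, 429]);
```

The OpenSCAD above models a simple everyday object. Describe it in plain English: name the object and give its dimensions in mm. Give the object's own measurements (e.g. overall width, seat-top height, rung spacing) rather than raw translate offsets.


A long wooden bench with a 1002 mm (x) × 324 mm (y) seat, 46 mm thick, its top surface 475 mm above the floor. Four 48 mm square legs at the seat corners, flush with the edges, run from z = 0 to the seat underside.


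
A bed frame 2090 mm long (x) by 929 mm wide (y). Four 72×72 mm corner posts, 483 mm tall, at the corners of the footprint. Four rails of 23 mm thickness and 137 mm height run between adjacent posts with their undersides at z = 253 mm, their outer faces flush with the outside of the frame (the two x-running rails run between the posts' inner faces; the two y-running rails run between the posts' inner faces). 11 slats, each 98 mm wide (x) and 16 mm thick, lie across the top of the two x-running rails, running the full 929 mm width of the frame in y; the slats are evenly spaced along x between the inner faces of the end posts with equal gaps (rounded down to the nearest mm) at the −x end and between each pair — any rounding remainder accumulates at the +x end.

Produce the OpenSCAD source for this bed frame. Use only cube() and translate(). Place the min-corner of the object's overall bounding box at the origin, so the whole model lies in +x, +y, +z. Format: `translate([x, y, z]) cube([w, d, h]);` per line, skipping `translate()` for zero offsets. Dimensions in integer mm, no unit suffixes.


cube([72, 72, 483]);
translate([0, 857, 0]) cube([72, 72, 483]);
translate([2018, 0, 0]) cube([72, 72, 483]);
translate([2018, 857, 0]) cube([72, 72, 483]);
translate([72, 0, 253]) cube([1946, 23, 137]);
translate([72, 906, 253]) cube([1946, 23, 137]);
translate([0, 72, 253]) cube([23, 785, 137]);
translate([2067, 72, 253]) cube([23, 785, 137]);
translate([144, 0, 390]) cube([98, 929, 16]);
translate([314, 0, 390]) cube([98, 929, 16]);
translate([484, 0, 390]) cube([98, 929, 16]);
translate([654, 0, 390]) cube([98, 929, 16]);
translate([824, 0, 390]) cube([98, 929, 16]);
translate([994, 0, 390]) cube([98, 929, 16]);
translate([1164, 0, 390]) cube([98, 929, 16]);
translate([1334, 0, 390]) cube([98, 929, 16]);
translate([1504, 0, 390]) cube([98, 929, 16]);
translate([1674, 0, 390]) cube([98, 929, 16]);
translate([1844, 0, 390]) cube([98, 929, 16]);


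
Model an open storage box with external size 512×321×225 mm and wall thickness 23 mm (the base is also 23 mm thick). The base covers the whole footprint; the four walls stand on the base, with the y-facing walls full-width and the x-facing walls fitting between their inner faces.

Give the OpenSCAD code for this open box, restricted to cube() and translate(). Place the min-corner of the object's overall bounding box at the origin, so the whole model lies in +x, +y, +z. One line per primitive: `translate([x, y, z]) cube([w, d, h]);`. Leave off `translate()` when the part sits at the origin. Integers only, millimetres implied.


cube([512, 321, 23]);
translate([0, 0, 23]) cube([512, 23, 202]);
translate([0, 298, 23]) cube([512, 23, 202]);
translate([0, 23, 23]) cube([23, 275, 202]);
translate([489, 23, 23]) cube([23, 275, 202]);


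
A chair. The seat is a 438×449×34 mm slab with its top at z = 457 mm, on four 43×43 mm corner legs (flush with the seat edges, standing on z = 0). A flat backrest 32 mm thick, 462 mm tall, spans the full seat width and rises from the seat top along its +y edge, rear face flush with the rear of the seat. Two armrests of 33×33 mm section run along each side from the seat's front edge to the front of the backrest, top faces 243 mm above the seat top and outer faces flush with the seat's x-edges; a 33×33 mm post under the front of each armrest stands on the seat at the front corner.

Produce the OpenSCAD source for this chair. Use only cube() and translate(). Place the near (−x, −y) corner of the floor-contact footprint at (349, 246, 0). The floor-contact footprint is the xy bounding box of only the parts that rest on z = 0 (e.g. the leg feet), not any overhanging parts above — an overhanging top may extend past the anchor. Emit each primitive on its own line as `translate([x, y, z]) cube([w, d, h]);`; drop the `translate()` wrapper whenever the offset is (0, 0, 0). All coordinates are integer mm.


translate([349, 246, 423]) cube([438, 449, 34]);
translate([349, 246, 0]) cube([43, 43, 423]);
translate([744, 246, 0]) cube([43, 43, 423]);
translate([349, 652, 0]) cube([43, 43, 423]);
translate([744, 652, 0]) cube([43, 43, 423]);
translate([349, 663, 457]) cube([438, 32, 462]);
translate([349, 246, 667]) cube([33, 417, 33]);
translate([754, 246, 667]) cube([33, 417, 33]);
translate([349, 246, 457]) cube([33, 33, 210]);
translate([754, 246, 457]) cube([33, 33, 210]);


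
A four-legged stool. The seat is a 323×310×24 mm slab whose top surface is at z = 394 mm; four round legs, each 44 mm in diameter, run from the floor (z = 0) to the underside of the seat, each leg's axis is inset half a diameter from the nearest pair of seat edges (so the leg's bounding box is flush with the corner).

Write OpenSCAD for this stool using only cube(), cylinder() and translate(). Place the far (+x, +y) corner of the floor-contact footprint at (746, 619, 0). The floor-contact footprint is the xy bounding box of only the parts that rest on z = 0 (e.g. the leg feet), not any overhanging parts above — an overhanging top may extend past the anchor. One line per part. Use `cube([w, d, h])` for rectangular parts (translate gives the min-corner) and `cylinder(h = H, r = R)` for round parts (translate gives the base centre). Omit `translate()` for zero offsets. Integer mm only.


// leg_h = 394 - 24 = 370
translate([423, 309, 370]) cube([323, 310, 24]);
translate([445, 331, 0]) cylinder(h = 370, r = 22);
translate([724, 331, 0]) cylinder(h = 370, r = 22);
translate([445, 597, 0]) cylinder(h = 370, r = 22);
translate([724, 597, 0]) cylinder(h = 370, r = 22);


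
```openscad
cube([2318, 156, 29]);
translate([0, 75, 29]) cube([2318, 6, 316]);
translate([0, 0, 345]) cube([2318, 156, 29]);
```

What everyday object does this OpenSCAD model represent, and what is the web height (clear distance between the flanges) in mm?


An I-beam. The web height is 316 mm.

Two wide flanges with a thin centred web — an I-beam. Overall 374 mm minus two 29 mm flanges gives a web of 374 − 2·29 = 316 mm.


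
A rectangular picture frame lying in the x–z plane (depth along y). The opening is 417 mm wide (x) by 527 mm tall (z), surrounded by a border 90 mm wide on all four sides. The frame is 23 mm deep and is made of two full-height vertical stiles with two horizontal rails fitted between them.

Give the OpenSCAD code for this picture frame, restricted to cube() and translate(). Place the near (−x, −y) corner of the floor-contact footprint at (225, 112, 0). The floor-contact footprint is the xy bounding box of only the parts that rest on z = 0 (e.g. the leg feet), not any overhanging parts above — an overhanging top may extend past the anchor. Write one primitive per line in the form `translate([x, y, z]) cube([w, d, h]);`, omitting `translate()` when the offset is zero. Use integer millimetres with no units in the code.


translate([225, 112, 0]) cube([90, 23, 707]);
translate([732, 112, 0]) cube([90, 23, 707]);
translate([315, 112, 0]) cube([417, 23, 90]);
translate([315, 112, 617]) cube([417, 23, 90]);


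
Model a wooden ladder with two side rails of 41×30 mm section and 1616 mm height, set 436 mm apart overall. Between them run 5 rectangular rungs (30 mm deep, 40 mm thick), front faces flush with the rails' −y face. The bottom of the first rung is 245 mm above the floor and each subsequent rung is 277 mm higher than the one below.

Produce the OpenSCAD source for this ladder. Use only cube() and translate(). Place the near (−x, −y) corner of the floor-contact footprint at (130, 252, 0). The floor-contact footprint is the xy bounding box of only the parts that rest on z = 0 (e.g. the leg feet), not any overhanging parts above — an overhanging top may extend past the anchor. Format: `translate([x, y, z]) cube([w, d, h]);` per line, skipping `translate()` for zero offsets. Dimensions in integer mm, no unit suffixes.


// rung span = 436 - 2*41 = 354
// rung[k] z = 245 + k*277
translate([130, 252, 0]) cube([41, 30, 1616]);
translate([525, 252, 0]) cube([41, 30, 1616]);
translate([171, 252, 245]) cube([354, 30, 40]);
translate([171, 252, 522]) cube([354, 30, 40]);
translate([171, 252, 799]) cube([354, 30, 40]);
translate([171, 252, 1076]) cube([354, 30, 40]);
translate([171, 252, 1353]) cube([354, 30, 40]);


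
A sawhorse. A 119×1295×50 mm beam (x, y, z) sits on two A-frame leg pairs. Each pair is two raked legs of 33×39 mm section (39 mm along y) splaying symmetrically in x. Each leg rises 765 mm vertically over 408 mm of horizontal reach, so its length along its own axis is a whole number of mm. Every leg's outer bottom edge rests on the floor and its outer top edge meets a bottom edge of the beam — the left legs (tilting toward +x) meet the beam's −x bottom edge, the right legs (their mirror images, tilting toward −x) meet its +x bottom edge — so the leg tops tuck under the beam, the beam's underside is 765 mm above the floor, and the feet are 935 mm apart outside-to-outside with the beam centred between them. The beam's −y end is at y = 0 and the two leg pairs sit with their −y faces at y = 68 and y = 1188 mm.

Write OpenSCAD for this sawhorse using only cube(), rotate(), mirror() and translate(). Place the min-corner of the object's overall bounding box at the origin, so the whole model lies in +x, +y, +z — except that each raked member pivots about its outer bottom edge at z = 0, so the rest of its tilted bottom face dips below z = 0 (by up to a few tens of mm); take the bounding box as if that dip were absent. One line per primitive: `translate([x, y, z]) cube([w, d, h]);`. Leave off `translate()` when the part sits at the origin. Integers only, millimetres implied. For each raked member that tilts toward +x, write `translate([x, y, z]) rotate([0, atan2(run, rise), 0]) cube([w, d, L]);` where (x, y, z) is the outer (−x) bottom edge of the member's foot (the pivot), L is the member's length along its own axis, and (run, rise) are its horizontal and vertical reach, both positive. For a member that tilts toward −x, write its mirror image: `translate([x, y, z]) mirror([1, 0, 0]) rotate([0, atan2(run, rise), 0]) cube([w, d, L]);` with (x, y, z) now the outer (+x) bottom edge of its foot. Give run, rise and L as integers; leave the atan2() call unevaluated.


// leg length = √(408² + 765²) = 867
// right-leg outer foot x = 2·408 + 119 = 935
// beam min-corner = (408, 0, 765)
translate([408, 0, 765]) cube([119, 1295, 50]);
translate([0, 68, 0]) rotate([0, atan2(408, 765), 0]) cube([33, 39, 867]);
translate([935, 68, 0]) mirror([1, 0, 0]) rotate([0, atan2(408, 765), 0]) cube([33, 39, 867]);
translate([0, 1188, 0]) rotate([0, atan2(408, 765), 0]) cube([33, 39, 867]);
translate([935, 1188, 0]) mirror([1, 0, 0]) rotate([0, atan2(408, 765), 0]) cube([33, 39, 867]);


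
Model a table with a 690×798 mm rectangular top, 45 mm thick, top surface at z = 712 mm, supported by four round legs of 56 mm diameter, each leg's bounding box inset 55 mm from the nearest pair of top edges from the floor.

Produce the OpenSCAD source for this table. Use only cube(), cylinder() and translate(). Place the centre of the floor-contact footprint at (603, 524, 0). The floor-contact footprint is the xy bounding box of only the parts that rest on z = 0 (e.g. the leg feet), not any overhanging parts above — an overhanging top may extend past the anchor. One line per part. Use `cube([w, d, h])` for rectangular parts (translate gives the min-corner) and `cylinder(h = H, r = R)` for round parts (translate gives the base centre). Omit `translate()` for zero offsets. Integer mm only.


translate([258, 125, 667]) cube([690, 798, 45]);
translate([341, 208, 0]) cylinder(h = 667, r = 28);
translate([865, 208, 0]) cylinder(h = 667, r = 28);
translate([341, 840, 0]) cylinder(h = 667, r = 28);
translate([865, 840, 0]) cylinder(h = 667, r = 28);


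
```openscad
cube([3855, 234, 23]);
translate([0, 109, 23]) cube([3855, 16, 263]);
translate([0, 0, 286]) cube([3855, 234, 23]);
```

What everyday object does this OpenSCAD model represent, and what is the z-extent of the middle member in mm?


An I-beam. The web height is 263 mm.

Two wide flanges with a thin centred web — an I-beam. Overall 309 mm minus two 23 mm flanges gives a web of 309 − 2·23 = 263 mm.


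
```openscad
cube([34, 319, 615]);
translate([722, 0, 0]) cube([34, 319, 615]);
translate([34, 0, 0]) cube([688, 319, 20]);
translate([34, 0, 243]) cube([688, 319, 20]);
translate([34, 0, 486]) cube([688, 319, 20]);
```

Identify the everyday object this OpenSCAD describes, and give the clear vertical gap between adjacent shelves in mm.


A bookshelf. The clear shelf gap is 223 mm.

Two tall side panels with 3 horizontal boards between them — a bookshelf. The first two shelf undersides are at z = 0 and z = 243; with shelf thickness 20, the clear gap is 243 − 0 − 20 = 223 mm.


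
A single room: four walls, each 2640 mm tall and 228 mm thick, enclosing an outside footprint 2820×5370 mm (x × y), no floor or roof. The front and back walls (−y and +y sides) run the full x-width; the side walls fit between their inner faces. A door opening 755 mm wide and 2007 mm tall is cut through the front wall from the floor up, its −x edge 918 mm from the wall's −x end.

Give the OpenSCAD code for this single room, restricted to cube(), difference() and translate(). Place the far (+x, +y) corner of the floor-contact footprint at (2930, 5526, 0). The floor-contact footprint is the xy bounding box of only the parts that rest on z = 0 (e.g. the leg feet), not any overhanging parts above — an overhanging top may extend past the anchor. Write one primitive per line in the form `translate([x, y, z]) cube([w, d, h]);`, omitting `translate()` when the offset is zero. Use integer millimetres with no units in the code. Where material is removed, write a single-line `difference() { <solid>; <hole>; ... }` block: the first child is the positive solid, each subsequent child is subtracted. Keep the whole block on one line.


difference() { translate([110, 156, 0]) cube([2820, 228, 2640]); translate([1028, 156, 0]) cube([755, 228, 2007]); }
translate([110, 5298, 0]) cube([2820, 228, 2640]);
translate([110, 384, 0]) cube([228, 4914, 2640]);
translate([2702, 384, 0]) cube([228, 4914, 2640]);


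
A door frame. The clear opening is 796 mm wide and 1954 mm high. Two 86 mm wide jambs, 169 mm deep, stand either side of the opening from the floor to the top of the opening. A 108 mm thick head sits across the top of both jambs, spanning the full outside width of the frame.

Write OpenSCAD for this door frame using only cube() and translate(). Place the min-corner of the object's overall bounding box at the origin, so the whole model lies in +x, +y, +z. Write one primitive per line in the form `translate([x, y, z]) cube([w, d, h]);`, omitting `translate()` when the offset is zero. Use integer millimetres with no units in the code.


cube([86, 169, 1954]);
translate([882, 0, 0]) cube([86, 169, 1954]);
translate([0, 0, 1954]) cube([968, 169, 108]);


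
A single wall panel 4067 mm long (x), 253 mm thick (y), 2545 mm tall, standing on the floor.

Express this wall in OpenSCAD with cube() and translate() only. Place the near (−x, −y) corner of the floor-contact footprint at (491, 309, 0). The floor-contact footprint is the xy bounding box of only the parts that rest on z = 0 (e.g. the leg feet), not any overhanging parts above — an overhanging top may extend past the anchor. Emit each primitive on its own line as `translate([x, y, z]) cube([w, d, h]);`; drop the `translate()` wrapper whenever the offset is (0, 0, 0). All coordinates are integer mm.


translate([491, 309, 0]) cube([4067, 253, 2545]);


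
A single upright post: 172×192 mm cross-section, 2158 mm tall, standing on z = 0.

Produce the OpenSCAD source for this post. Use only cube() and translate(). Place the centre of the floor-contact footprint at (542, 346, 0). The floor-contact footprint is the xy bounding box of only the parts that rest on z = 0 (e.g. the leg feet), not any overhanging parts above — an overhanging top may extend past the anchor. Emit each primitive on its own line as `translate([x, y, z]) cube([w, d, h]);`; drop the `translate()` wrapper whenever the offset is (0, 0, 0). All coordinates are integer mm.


translate([456, 250, 0]) cube([172, 192, 2158]);


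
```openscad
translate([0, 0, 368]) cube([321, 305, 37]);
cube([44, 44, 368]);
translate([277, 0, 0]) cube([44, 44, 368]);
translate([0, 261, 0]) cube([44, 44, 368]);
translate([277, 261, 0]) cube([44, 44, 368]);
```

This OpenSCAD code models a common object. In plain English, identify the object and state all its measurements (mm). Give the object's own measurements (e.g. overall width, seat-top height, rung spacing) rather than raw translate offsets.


A four-legged stool. The seat is a 321×305×37 mm slab whose top surface is at z = 405 mm; four square legs, each 44×44 mm in cross-section, run from the floor (z = 0) to the underside of the seat, each flush with a corner of the seat.


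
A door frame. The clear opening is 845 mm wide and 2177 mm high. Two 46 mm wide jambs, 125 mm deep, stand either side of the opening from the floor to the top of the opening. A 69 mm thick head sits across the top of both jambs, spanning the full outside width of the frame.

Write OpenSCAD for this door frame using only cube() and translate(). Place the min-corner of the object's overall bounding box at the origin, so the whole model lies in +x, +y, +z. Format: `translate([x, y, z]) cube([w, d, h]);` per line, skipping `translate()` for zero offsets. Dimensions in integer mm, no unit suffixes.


cube([46, 125, 2177]);
translate([891, 0, 0]) cube([46, 125, 2177]);
translate([0, 0, 2177]) cube([937, 125, 69]);


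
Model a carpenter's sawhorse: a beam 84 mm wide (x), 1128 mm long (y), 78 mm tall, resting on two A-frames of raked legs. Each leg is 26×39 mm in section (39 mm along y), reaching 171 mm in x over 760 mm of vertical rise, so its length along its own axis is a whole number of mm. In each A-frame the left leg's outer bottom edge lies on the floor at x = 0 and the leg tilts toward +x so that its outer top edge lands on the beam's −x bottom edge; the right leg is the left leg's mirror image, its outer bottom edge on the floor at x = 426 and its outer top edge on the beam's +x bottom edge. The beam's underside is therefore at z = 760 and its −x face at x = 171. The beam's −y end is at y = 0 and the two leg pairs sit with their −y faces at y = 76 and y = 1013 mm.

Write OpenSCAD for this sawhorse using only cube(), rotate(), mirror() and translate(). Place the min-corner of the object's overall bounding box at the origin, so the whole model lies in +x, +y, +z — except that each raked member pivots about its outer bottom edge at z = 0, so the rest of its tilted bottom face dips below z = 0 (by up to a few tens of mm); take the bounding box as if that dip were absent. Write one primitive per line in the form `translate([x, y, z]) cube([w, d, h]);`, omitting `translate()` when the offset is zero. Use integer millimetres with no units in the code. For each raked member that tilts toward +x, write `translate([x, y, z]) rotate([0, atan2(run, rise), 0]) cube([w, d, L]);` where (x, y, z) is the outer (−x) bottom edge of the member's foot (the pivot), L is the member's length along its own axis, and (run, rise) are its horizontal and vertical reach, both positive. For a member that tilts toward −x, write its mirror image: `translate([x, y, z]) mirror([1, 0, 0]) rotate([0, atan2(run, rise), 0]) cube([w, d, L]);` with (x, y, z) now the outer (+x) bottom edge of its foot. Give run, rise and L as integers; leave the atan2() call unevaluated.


translate([171, 0, 760]) cube([84, 1128, 78]);
translate([0, 76, 0]) rotate([0, atan2(171, 760), 0]) cube([26, 39, 779]);
translate([426, 76, 0]) mirror([1, 0, 0]) rotate([0, atan2(171, 760), 0]) cube([26, 39, 779]);
translate([0, 1013, 0]) rotate([0, atan2(171, 760), 0]) cube([26, 39, 779]);
translate([426, 1013, 0]) mirror([1, 0, 0]) rotate([0, atan2(171, 760), 0]) cube([26, 39, 779]);


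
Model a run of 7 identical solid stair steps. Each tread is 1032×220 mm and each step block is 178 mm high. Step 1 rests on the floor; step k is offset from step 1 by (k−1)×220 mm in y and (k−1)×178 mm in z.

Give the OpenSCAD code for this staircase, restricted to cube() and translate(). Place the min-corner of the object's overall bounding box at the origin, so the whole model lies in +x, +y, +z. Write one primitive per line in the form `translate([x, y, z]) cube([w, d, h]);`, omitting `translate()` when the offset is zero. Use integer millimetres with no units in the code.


cube([1032, 220, 178]);
translate([0, 220, 178]) cube([1032, 220, 178]);
translate([0, 440, 356]) cube([1032, 220, 178]);
translate([0, 660, 534]) cube([1032, 220, 178]);
translate([0, 880, 712]) cube([1032, 220, 178]);
translate([0, 1100, 890]) cube([1032, 220, 178]);
translate([0, 1320, 1068]) cube([1032, 220, 178]);


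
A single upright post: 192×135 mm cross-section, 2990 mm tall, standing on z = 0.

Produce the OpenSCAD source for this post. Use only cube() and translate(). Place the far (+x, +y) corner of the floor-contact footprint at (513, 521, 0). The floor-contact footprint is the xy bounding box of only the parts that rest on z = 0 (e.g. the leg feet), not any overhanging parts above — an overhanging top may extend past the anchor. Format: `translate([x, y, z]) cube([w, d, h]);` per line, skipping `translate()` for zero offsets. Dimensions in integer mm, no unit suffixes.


translate([321, 386, 0]) cube([192, 135, 2990]);


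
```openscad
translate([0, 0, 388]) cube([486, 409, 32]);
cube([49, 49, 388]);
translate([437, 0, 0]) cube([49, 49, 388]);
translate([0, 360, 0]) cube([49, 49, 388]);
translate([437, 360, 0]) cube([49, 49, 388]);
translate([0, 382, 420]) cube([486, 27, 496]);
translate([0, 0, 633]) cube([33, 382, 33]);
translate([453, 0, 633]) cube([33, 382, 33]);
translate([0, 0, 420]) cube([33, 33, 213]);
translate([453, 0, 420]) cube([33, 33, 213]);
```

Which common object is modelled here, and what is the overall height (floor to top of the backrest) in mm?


A chair. The overall height is 916 mm.

A slab on four corner posts with a tall panel at the back — a chair. The seat slab sits at z = 388 with thickness 32, and the 496 mm backrest starts at the seat top, so the overall height is 388 + 32 + 496 = 916 mm.


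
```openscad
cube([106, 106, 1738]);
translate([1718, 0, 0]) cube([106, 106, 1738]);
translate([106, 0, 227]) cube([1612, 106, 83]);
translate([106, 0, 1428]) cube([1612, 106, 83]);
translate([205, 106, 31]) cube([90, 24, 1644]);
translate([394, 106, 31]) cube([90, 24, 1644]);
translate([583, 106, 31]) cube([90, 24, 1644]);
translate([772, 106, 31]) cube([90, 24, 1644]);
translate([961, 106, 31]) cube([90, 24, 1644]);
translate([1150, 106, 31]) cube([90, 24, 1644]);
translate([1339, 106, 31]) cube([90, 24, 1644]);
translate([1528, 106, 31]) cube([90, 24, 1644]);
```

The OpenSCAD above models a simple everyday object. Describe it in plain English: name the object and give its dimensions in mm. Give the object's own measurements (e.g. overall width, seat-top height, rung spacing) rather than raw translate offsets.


A fence section. Two 106×106 mm posts, 1738 mm tall, stand on the floor with a clear span of 1612 mm between their inner faces. Two horizontal rails of 106×83 mm section span the gap between the posts with their undersides at z = 227 mm and z = 1428 mm, flush with the posts' −y face. 8 pickets, each 90 mm wide, 24 mm thick and 1644 mm tall, are fixed to the +y face of the rails with their bottoms at z = 31 mm, spaced across the span with a 99 mm gap after the −x post and between neighbouring pickets, with 100 mm left before the +x post.


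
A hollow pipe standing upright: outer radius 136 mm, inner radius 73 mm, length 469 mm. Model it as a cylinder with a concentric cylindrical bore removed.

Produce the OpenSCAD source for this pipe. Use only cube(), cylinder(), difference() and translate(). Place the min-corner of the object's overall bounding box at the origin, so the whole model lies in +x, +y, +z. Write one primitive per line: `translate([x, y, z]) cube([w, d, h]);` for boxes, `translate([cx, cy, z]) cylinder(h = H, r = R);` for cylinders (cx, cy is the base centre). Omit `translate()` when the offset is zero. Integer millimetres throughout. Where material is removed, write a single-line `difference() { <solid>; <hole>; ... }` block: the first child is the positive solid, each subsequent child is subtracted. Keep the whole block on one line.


difference() { translate([136, 136, 0]) cylinder(h = 469, r = 136); translate([136, 136, 0]) cylinder(h = 469, r = 73); }


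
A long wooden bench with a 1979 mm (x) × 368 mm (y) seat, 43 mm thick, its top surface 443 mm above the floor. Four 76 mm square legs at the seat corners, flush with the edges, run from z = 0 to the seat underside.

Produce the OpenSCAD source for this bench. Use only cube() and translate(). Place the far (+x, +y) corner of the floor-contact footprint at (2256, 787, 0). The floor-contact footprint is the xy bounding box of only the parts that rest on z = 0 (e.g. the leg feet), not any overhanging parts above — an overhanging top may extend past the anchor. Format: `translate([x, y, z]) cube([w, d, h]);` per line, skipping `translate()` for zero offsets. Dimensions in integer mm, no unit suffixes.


translate([277, 419, 400]) cube([1979, 368, 43]);
translate([277, 419, 0]) cube([76, 76, 400]);
translate([277, 711, 0]) cube([76, 76, 400]);
translate([2180, 419, 0]) cube([76, 76, 400]);
translate([2180, 711, 0]) cube([76, 76, 400]);


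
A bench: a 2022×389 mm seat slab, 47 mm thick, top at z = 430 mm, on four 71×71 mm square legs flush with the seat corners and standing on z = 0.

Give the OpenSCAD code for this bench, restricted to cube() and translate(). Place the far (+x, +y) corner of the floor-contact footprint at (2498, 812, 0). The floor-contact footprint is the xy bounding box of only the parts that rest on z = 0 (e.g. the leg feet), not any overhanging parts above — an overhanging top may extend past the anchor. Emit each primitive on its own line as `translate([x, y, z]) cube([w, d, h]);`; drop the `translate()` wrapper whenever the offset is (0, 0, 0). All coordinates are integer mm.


translate([476, 423, 383]) cube([2022, 389, 47]);
translate([476, 423, 0]) cube([71, 71, 383]);
translate([476, 741, 0]) cube([71, 71, 383]);
translate([2427, 423, 0]) cube([71, 71, 383]);
translate([2427, 741, 0]) cube([71, 71, 383]);


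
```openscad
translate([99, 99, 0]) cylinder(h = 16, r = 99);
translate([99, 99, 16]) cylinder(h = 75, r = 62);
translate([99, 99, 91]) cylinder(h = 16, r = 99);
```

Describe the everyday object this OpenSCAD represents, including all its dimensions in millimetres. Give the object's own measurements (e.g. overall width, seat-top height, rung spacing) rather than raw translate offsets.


A spool: two coaxial disc flanges of radius 99 mm and thickness 16 mm, joined by a core cylinder of radius 62 mm and height 75 mm. The lower flange rests on z = 0 and the three cylinders share a vertical axis.


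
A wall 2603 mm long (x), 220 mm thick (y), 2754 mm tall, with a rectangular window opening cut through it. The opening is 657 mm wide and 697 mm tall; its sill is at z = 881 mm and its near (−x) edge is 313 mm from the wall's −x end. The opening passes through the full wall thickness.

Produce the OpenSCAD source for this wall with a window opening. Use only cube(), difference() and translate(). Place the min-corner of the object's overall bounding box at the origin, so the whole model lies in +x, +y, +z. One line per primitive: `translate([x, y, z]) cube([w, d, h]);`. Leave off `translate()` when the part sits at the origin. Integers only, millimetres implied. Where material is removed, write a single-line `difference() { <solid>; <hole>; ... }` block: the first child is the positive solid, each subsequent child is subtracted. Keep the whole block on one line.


difference() { cube([2603, 220, 2754]); translate([313, 0, 881]) cube([657, 220, 697]); }


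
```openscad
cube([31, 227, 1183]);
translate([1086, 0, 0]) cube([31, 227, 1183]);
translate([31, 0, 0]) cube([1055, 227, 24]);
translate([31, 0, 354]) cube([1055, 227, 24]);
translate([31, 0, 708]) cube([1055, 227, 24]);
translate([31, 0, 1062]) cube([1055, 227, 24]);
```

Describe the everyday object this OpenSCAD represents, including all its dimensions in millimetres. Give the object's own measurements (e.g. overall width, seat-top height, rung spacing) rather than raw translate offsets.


An open bookshelf. Two side panels, each 31 mm thick, 227 mm deep and 1183 mm tall, stand 1117 mm apart (outside-to-outside). Between them sit 4 shelves, each 24 mm thick and 227 mm deep, spanning the full gap between the sides. The bottom shelf rests on the floor (its underside at z = 0) and the clear gap between one shelf's top and the next shelf's underside is 330 mm.


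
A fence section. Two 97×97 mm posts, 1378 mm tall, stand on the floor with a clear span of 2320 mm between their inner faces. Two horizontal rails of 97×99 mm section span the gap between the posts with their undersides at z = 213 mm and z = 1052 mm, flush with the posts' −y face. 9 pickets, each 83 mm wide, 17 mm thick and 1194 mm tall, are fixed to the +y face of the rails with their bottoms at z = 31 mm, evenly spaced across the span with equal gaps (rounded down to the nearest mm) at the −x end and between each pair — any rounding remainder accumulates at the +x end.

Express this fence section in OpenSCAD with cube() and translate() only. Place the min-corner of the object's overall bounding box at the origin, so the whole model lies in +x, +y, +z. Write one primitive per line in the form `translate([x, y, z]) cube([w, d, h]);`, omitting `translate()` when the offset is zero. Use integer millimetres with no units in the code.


cube([97, 97, 1378]);
translate([2417, 0, 0]) cube([97, 97, 1378]);
translate([97, 0, 213]) cube([2320, 97, 99]);
translate([97, 0, 1052]) cube([2320, 97, 99]);
translate([254, 97, 31]) cube([83, 17, 1194]);
translate([494, 97, 31]) cube([83, 17, 1194]);
translate([734, 97, 31]) cube([83, 17, 1194]);
translate([974, 97, 31]) cube([83, 17, 1194]);
translate([1214, 97, 31]) cube([83, 17, 1194]);
translate([1454, 97, 31]) cube([83, 17, 1194]);
translate([1694, 97, 31]) cube([83, 17, 1194]);
translate([1934, 97, 31]) cube([83, 17, 1194]);
translate([2174, 97, 31]) cube([83, 17, 1194]);


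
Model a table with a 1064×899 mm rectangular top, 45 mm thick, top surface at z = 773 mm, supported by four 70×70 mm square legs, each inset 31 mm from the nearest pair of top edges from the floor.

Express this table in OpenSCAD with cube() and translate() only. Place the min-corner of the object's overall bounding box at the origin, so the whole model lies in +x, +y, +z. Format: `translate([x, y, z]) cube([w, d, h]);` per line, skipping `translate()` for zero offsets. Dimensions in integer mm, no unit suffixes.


// leg_h = 773 - 45 = 728
translate([0, 0, 728]) cube([1064, 899, 45]);
translate([31, 31, 0]) cube([70, 70, 728]);
translate([963, 31, 0]) cube([70, 70, 728]);
translate([31, 798, 0]) cube([70, 70, 728]);
translate([963, 798, 0]) cube([70, 70, 728]);


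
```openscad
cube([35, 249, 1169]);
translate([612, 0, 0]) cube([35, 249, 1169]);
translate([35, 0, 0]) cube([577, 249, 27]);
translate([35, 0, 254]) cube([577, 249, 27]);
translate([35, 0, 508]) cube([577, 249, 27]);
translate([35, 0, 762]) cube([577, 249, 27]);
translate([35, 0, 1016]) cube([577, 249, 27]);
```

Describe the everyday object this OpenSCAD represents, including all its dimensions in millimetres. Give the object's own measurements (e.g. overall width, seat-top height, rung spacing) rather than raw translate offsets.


An open bookshelf. Two side panels, each 35 mm thick, 249 mm deep and 1169 mm tall, stand 647 mm apart (outside-to-outside). Between them sit 5 shelves, each 27 mm thick and 249 mm deep, spanning the full gap between the sides. The bottom shelf rests on the floor (its underside at z = 0) and the clear gap between one shelf's top and the next shelf's underside is 227 mm.


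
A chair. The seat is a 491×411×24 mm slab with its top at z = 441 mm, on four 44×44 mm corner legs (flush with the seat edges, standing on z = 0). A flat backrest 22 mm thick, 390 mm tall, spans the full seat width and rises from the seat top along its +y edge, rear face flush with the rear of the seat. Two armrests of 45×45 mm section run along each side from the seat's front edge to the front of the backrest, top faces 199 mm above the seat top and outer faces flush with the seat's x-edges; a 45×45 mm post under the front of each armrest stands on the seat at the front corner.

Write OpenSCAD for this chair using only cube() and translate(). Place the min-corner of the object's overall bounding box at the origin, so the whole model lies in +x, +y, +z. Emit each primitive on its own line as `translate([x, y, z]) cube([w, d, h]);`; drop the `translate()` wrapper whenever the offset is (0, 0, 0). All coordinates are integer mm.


translate([0, 0, 417]) cube([491, 411, 24]);
cube([44, 44, 417]);
translate([447, 0, 0]) cube([44, 44, 417]);
translate([0, 367, 0]) cube([44, 44, 417]);
translate([447, 367, 0]) cube([44, 44, 417]);
translate([0, 389, 441]) cube([491, 22, 390]);
translate([0, 0, 595]) cube([45, 389, 45]);
translate([446, 0, 595]) cube([45, 389, 45]);
translate([0, 0, 441]) cube([45, 45, 154]);
translate([446, 0, 441]) cube([45, 45, 154]);


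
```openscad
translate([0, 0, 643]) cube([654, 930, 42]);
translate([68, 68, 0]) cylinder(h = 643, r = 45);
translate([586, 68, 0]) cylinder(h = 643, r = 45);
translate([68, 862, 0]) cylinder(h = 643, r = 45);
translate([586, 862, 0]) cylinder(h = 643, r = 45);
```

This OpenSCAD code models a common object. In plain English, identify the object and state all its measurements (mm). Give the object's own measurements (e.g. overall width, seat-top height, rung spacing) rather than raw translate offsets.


A rectangular dining table. The top is 654×930×42 mm with its upper surface at z = 685 mm. It stands on four round legs of 90 mm diameter, each leg's bounding box inset 23 mm from the nearest pair of top edges, running from the floor to the underside of the top.


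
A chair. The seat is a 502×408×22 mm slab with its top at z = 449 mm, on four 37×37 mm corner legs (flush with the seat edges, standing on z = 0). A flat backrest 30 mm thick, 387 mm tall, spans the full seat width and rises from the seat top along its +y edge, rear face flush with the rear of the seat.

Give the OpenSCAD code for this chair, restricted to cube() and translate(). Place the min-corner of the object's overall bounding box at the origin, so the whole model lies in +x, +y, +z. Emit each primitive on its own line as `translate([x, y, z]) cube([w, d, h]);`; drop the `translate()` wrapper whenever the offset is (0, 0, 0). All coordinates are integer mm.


translate([0, 0, 427]) cube([502, 408, 22]);
cube([37, 37, 427]);
translate([465, 0, 0]) cube([37, 37, 427]);
translate([0, 371, 0]) cube([37, 37, 427]);
translate([465, 371, 0]) cube([37, 37, 427]);
translate([0, 378, 449]) cube([502, 30, 387]);


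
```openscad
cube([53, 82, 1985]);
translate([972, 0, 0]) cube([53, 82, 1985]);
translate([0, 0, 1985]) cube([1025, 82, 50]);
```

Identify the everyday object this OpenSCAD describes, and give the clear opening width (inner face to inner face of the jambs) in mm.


A door frame. The clear opening width is 919 mm.

Two 1985 mm tall posts with a header on top — a door frame. The left jamb is 53 mm wide at x = 0; the right jamb starts at x = 972. The clear opening is 972 − 53 = 919 mm.


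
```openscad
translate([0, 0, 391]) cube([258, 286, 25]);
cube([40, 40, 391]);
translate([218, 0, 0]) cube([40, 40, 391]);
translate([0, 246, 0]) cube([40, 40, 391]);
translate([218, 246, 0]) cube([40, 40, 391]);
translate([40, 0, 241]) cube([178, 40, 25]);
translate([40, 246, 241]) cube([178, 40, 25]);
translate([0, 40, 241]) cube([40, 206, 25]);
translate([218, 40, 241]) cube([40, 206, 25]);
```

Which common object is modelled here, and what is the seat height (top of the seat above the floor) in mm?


A stool. The seat height is 416 mm.

A 258×286×25 slab at z = 391 on four corner posts — a stool. The seat top is 391 + 25 = 416 mm.


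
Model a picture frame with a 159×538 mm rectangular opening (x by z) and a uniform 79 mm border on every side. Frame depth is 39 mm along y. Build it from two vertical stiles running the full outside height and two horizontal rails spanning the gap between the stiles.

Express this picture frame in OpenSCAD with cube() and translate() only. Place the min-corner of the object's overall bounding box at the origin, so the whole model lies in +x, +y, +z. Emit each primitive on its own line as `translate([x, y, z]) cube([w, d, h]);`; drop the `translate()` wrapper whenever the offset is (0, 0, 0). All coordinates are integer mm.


cube([79, 39, 696]);
translate([238, 0, 0]) cube([79, 39, 696]);
translate([79, 0, 0]) cube([159, 39, 79]);
translate([79, 0, 617]) cube([159, 39, 79]);
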